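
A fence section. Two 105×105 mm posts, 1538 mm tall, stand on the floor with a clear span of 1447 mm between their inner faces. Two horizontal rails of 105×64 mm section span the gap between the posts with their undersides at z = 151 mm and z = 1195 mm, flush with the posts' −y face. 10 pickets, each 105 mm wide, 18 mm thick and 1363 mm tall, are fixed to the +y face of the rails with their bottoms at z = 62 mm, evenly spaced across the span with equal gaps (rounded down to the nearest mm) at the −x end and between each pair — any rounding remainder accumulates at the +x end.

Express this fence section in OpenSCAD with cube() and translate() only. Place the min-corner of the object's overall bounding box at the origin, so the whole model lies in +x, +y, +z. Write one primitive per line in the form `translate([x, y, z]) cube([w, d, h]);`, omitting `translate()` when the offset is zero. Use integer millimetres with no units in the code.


cube([105, 105, 1538]);
translate([1552, 0, 0]) cube([105, 105, 1538]);
translate([105, 0, 151]) cube([1447, 105, 64]);
translate([105, 0, 1195]) cube([1447, 105, 64]);
translate([141, 105, 62]) cube([105, 18, 1363]);
translate([282, 105, 62]) cube([105, 18, 1363]);
translate([423, 105, 62]) cube([105, 18, 1363]);
translate([564, 105, 62]) cube([105, 18, 1363]);
translate([705, 105, 62]) cube([105, 18, 1363]);
translate([846, 105, 62]) cube([105, 18, 1363]);
translate([987, 105, 62]) cube([105, 18, 1363]);
translate([1128, 105, 62]) cube([105, 18, 1363]);
translate([1269, 105, 62]) cube([105, 18, 1363]);
translate([1410, 105, 62]) cube([105, 18, 1363]);


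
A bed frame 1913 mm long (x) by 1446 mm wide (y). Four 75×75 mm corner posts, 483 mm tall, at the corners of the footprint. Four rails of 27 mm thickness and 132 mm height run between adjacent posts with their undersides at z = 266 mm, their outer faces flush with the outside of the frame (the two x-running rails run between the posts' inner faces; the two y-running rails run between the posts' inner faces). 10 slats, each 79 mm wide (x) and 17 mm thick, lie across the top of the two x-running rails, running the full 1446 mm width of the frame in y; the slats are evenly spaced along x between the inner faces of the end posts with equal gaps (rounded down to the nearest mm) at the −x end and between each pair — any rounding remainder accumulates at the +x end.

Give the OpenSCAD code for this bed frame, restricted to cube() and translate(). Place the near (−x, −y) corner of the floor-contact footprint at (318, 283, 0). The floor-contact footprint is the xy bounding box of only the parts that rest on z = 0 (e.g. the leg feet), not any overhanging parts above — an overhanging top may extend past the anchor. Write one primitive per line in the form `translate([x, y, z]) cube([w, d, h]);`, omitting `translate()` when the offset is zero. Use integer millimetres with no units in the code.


translate([318, 283, 0]) cube([75, 75, 483]);
translate([318, 1654, 0]) cube([75, 75, 483]);
translate([2156, 283, 0]) cube([75, 75, 483]);
translate([2156, 1654, 0]) cube([75, 75, 483]);
translate([393, 283, 266]) cube([1763, 27, 132]);
translate([393, 1702, 266]) cube([1763, 27, 132]);
translate([318, 358, 266]) cube([27, 1296, 132]);
translate([2204, 358, 266]) cube([27, 1296, 132]);
translate([481, 283, 398]) cube([79, 1446, 17]);
translate([648, 283, 398]) cube([79, 1446, 17]);
translate([815, 283, 398]) cube([79, 1446, 17]);
translate([982, 283, 398]) cube([79, 1446, 17]);
translate([1149, 283, 398]) cube([79, 1446, 17]);
translate([1316, 283, 398]) cube([79, 1446, 17]);
translate([1483, 283, 398]) cube([79, 1446, 17]);
translate([1650, 283, 398]) cube([79, 1446, 17]);
translate([1817, 283, 398]) cube([79, 1446, 17]);
translate([1984, 283, 398]) cube([79, 1446, 17]);


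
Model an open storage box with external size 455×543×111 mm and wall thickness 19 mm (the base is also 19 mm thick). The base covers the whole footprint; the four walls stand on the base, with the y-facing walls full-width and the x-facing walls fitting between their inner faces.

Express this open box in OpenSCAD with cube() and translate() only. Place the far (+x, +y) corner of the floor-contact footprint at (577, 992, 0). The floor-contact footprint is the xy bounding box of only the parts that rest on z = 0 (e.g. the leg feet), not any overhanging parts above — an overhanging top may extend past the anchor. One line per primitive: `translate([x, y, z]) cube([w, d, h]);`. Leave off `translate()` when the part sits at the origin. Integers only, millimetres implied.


translate([122, 449, 0]) cube([455, 543, 19]);
translate([122, 449, 19]) cube([455, 19, 92]);
translate([122, 973, 19]) cube([455, 19, 92]);
translate([122, 468, 19]) cube([19, 505, 92]);
translate([558, 468, 19]) cube([19, 505, 92]);


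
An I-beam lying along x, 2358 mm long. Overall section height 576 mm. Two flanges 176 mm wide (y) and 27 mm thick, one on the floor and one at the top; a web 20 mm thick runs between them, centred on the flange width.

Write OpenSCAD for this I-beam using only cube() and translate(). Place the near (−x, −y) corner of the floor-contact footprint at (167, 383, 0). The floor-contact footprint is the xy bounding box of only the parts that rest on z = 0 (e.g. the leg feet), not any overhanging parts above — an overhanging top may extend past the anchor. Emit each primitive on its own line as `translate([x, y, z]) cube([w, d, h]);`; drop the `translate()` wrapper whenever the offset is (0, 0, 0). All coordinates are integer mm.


translate([167, 383, 0]) cube([2358, 176, 27]);
translate([167, 461, 27]) cube([2358, 20, 522]);
translate([167, 383, 549]) cube([2358, 176, 27]);


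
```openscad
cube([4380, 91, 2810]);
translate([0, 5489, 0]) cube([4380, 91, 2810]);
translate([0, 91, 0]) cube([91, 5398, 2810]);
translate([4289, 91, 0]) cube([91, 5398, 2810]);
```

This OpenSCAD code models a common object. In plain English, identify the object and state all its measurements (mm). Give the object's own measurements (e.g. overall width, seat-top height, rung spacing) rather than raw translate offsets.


The wall frame of a small rectangular building: four walls, each 2810 mm tall and 91 mm thick, enclosing a footprint 4380 mm (x) by 5580 mm (y) outside-to-outside, with no floor or roof. The front and back walls (the −y and +y sides) span the full width; the two side walls fit between them.


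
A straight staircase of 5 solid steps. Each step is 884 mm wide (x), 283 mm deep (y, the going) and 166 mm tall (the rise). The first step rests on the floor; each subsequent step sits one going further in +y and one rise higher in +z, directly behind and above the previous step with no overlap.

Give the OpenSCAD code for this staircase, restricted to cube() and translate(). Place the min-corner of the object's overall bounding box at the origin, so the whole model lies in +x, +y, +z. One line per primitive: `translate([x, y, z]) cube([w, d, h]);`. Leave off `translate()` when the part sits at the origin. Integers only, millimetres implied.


cube([884, 283, 166]);
translate([0, 283, 166]) cube([884, 283, 166]);
translate([0, 566, 332]) cube([884, 283, 166]);
translate([0, 849, 498]) cube([884, 283, 166]);
translate([0, 1132, 664]) cube([884, 283, 166]);


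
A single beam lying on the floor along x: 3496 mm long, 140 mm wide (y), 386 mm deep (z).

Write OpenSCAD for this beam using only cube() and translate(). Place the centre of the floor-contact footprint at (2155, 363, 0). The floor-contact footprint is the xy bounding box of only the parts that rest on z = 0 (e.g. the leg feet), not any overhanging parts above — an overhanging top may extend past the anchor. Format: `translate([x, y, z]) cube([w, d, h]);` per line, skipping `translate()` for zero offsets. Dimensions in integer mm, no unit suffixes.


translate([407, 293, 0]) cube([3496, 140, 386]);


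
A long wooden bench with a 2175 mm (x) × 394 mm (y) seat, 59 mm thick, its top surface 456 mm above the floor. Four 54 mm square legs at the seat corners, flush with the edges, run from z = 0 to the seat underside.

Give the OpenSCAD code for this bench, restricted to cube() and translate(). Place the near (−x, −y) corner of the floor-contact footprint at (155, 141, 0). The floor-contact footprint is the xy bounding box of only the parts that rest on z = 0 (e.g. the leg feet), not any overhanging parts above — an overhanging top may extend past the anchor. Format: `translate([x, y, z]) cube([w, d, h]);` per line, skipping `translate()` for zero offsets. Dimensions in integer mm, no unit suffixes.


translate([155, 141, 397]) cube([2175, 394, 59]);
translate([155, 141, 0]) cube([54, 54, 397]);
translate([155, 481, 0]) cube([54, 54, 397]);
translate([2276, 141, 0]) cube([54, 54, 397]);
translate([2276, 481, 0]) cube([54, 54, 397]);


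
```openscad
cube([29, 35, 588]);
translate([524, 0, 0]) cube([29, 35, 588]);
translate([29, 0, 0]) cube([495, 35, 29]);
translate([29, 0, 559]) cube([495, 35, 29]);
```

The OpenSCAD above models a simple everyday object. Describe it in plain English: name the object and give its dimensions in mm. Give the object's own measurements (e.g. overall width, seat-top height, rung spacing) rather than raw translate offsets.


A rectangular picture frame lying in the x–z plane (depth along y). The opening is 495 mm wide (x) by 530 mm tall (z), surrounded by a border 29 mm wide on all four sides. The frame is 35 mm deep and is made of two full-height vertical stiles with two horizontal rails fitted between them.


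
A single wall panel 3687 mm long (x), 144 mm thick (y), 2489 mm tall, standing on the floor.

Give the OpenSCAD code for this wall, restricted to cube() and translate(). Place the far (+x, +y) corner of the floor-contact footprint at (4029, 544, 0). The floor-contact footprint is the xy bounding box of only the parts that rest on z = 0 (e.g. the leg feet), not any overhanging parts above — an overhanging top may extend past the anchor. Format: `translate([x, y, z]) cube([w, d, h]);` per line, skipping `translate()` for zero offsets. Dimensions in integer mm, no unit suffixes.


translate([342, 400, 0]) cube([3687, 144, 2489]);


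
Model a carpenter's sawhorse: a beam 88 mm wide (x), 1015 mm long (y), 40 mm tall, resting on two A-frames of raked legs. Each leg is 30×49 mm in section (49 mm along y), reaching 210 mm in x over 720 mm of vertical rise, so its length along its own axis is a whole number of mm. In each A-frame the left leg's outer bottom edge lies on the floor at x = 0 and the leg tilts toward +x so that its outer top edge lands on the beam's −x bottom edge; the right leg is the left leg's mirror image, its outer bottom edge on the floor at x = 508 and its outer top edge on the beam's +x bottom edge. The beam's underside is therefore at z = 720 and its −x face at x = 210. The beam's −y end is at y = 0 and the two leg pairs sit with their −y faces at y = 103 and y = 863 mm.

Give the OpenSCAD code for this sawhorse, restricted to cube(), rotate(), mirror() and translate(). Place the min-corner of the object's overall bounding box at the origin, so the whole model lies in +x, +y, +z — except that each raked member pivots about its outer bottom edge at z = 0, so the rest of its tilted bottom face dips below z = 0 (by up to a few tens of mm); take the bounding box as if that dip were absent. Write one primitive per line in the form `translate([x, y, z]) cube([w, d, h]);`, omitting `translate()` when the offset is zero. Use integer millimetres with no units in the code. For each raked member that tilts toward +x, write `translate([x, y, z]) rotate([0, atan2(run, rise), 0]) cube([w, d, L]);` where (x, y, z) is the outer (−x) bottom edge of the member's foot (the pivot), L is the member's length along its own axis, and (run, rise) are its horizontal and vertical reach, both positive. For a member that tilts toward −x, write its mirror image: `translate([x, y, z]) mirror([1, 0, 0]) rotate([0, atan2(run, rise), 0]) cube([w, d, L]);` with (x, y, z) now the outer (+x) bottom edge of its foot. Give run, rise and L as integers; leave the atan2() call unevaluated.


// leg length = √(210² + 720²) = 750
// right-leg outer foot x = 2·210 + 88 = 508
// beam min-corner = (210, 0, 720)
translate([210, 0, 720]) cube([88, 1015, 40]);
translate([0, 103, 0]) rotate([0, atan2(210, 720), 0]) cube([30, 49, 750]);
translate([508, 103, 0]) mirror([1, 0, 0]) rotate([0, atan2(210, 720), 0]) cube([30, 49, 750]);
translate([0, 863, 0]) rotate([0, atan2(210, 720), 0]) cube([30, 49, 750]);
translate([508, 863, 0]) mirror([1, 0, 0]) rotate([0, atan2(210, 720), 0]) cube([30, 49, 750]);


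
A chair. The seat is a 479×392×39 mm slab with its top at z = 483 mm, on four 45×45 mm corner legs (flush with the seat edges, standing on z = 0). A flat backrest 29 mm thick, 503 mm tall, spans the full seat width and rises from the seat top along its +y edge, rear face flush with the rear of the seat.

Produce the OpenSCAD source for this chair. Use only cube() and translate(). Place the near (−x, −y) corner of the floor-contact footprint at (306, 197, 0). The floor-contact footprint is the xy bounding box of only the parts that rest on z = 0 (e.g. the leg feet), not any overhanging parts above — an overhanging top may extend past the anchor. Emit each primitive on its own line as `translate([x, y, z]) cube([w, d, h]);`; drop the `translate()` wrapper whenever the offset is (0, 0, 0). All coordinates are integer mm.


translate([306, 197, 444]) cube([479, 392, 39]);
translate([306, 197, 0]) cube([45, 45, 444]);
translate([740, 197, 0]) cube([45, 45, 444]);
translate([306, 544, 0]) cube([45, 45, 444]);
translate([740, 544, 0]) cube([45, 45, 444]);
translate([306, 560, 483]) cube([479, 29, 503]);


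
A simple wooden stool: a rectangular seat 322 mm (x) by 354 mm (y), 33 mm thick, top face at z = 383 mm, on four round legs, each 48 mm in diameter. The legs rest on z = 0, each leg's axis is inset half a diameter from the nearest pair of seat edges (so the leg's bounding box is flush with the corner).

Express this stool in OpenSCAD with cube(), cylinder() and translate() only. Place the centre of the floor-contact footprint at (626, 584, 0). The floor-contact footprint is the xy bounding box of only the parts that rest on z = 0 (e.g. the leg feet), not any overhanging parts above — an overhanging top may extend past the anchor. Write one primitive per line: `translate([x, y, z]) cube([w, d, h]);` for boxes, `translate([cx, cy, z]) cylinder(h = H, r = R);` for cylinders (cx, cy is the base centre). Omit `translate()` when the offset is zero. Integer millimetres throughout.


// leg_h = 383 - 33 = 350
translate([465, 407, 350]) cube([322, 354, 33]);
translate([489, 431, 0]) cylinder(h = 350, r = 24);
translate([763, 431, 0]) cylinder(h = 350, r = 24);
translate([489, 737, 0]) cylinder(h = 350, r = 24);
translate([763, 737, 0]) cylinder(h = 350, r = 24);


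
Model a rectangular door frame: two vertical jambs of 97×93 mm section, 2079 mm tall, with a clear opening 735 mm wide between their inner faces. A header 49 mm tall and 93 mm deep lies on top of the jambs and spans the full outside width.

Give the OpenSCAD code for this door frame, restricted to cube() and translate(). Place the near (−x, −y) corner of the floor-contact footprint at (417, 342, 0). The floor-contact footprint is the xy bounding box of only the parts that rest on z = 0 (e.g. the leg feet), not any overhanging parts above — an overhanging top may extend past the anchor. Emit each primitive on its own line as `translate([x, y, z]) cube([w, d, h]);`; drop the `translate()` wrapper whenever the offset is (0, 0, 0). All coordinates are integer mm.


translate([417, 342, 0]) cube([97, 93, 2079]);
translate([1249, 342, 0]) cube([97, 93, 2079]);
translate([417, 342, 2079]) cube([929, 93, 49]);


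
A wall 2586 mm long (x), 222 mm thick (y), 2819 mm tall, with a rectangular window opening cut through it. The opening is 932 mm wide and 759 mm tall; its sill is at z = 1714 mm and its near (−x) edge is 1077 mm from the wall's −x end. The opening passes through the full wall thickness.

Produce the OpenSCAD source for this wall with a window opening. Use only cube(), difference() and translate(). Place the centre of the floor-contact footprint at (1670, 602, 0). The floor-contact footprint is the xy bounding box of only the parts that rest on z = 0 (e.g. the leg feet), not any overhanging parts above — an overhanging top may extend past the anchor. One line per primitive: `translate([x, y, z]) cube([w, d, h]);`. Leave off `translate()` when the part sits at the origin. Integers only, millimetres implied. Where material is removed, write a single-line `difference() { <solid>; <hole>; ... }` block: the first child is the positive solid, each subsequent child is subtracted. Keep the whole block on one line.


difference() { translate([377, 491, 0]) cube([2586, 222, 2819]); translate([1454, 491, 1714]) cube([932, 222, 759]); }


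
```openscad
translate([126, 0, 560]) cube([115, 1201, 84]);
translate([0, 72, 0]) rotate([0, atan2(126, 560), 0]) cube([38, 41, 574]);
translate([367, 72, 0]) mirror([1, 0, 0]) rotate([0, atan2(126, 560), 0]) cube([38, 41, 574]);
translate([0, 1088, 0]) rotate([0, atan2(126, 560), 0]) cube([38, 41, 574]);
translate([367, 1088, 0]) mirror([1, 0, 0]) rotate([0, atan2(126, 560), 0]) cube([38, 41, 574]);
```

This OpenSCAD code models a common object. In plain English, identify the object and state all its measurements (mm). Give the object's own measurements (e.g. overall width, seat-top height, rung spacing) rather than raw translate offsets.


A sawhorse. A 115×1201×84 mm beam (x, y, z) sits on two A-frame leg pairs. Each pair is two raked legs of 38×41 mm section (41 mm along y) splaying symmetrically in x. Each leg rises 560 mm vertically over 126 mm of horizontal reach and is 574 mm long along its own axis. Every leg's outer bottom edge rests on the floor and its outer top edge meets a bottom edge of the beam — the left legs (tilting toward +x) meet the beam's −x bottom edge, the right legs (their mirror images, tilting toward −x) meet its +x bottom edge — so the leg tops tuck under the beam, the beam's underside is 560 mm above the floor, and the feet are 367 mm apart outside-to-outside with the beam centred between them. The two leg pairs are set in 72 mm from either end of the beam.


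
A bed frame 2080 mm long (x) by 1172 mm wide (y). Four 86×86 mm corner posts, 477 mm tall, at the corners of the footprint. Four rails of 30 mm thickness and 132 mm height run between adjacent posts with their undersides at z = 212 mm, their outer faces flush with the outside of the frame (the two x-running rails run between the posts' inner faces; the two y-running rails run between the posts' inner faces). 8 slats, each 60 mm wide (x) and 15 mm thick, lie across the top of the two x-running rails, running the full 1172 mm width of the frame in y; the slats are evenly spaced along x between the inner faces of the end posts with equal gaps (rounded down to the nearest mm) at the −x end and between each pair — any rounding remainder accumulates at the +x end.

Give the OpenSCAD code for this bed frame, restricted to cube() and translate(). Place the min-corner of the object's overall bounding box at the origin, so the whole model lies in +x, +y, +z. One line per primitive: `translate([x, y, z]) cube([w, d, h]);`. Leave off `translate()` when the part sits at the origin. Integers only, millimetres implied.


cube([86, 86, 477]);
translate([0, 1086, 0]) cube([86, 86, 477]);
translate([1994, 0, 0]) cube([86, 86, 477]);
translate([1994, 1086, 0]) cube([86, 86, 477]);
translate([86, 0, 212]) cube([1908, 30, 132]);
translate([86, 1142, 212]) cube([1908, 30, 132]);
translate([0, 86, 212]) cube([30, 1000, 132]);
translate([2050, 86, 212]) cube([30, 1000, 132]);
translate([244, 0, 344]) cube([60, 1172, 15]);
translate([462, 0, 344]) cube([60, 1172, 15]);
translate([680, 0, 344]) cube([60, 1172, 15]);
translate([898, 0, 344]) cube([60, 1172, 15]);
translate([1116, 0, 344]) cube([60, 1172, 15]);
translate([1334, 0, 344]) cube([60, 1172, 15]);
translate([1552, 0, 344]) cube([60, 1172, 15]);
translate([1770, 0, 344]) cube([60, 1172, 15]);


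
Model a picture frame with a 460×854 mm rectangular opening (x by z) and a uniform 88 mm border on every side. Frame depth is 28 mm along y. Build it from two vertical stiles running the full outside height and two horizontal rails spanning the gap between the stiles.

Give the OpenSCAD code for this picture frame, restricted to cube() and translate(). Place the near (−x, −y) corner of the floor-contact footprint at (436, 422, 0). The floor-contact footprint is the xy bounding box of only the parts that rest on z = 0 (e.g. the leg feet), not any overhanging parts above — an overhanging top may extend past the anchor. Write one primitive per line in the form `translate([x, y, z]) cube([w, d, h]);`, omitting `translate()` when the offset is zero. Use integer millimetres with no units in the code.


translate([436, 422, 0]) cube([88, 28, 1030]);
translate([984, 422, 0]) cube([88, 28, 1030]);
translate([524, 422, 0]) cube([460, 28, 88]);
translate([524, 422, 942]) cube([460, 28, 88]);


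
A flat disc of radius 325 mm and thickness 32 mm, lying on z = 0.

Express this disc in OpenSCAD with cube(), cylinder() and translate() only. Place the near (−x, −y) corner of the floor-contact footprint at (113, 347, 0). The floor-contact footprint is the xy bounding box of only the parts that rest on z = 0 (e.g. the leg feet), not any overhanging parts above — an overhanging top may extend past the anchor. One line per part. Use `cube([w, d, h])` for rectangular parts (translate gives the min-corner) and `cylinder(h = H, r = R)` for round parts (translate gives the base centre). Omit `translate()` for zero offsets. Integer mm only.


translate([438, 672, 0]) cylinder(h = 32, r = 325);


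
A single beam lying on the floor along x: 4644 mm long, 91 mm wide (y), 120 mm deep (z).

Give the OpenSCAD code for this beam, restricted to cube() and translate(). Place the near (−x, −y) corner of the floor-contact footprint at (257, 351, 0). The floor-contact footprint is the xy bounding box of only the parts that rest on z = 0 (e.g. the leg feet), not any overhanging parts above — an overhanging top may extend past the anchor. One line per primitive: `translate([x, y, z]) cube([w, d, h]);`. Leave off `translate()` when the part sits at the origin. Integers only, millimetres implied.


translate([257, 351, 0]) cube([4644, 91, 120]);


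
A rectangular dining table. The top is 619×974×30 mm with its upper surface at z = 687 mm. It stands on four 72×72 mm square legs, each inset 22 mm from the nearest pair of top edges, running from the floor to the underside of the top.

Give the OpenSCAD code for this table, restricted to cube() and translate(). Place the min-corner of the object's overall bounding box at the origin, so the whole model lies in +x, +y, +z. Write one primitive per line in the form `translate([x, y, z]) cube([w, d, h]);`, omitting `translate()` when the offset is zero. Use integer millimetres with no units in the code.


translate([0, 0, 657]) cube([619, 974, 30]);
translate([22, 22, 0]) cube([72, 72, 657]);
translate([525, 22, 0]) cube([72, 72, 657]);
translate([22, 880, 0]) cube([72, 72, 657]);
translate([525, 880, 0]) cube([72, 72, 657]);


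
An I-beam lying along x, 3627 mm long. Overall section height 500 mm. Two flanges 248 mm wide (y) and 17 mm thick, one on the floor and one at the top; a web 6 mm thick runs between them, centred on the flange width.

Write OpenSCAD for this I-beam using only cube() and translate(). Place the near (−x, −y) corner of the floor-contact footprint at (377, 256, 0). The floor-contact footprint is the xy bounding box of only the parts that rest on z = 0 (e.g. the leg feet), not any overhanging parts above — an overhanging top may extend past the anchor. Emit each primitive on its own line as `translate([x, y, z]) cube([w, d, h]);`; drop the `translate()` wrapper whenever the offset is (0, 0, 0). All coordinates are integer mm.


translate([377, 256, 0]) cube([3627, 248, 17]);
translate([377, 377, 17]) cube([3627, 6, 466]);
translate([377, 256, 483]) cube([3627, 248, 17]);


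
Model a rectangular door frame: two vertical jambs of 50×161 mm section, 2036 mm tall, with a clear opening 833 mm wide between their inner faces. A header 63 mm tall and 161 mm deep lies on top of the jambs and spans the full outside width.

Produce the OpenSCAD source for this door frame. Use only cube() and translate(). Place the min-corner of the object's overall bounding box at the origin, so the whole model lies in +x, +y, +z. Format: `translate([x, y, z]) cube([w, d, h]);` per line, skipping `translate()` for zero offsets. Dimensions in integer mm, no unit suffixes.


cube([50, 161, 2036]);
translate([883, 0, 0]) cube([50, 161, 2036]);
translate([0, 0, 2036]) cube([933, 161, 63]);


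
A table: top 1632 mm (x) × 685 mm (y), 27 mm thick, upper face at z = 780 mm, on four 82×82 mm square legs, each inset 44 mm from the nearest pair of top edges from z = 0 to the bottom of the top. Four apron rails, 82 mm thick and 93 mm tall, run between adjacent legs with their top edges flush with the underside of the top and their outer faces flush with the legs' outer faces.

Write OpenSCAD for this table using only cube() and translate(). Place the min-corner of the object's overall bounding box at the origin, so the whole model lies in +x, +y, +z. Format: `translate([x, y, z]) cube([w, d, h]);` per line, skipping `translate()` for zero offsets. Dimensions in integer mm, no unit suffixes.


translate([0, 0, 753]) cube([1632, 685, 27]);
translate([44, 44, 0]) cube([82, 82, 753]);
translate([1506, 44, 0]) cube([82, 82, 753]);
translate([44, 559, 0]) cube([82, 82, 753]);
translate([1506, 559, 0]) cube([82, 82, 753]);
translate([126, 44, 660]) cube([1380, 82, 93]);
translate([126, 559, 660]) cube([1380, 82, 93]);
translate([44, 126, 660]) cube([82, 433, 93]);
translate([1506, 126, 660]) cube([82, 433, 93]);


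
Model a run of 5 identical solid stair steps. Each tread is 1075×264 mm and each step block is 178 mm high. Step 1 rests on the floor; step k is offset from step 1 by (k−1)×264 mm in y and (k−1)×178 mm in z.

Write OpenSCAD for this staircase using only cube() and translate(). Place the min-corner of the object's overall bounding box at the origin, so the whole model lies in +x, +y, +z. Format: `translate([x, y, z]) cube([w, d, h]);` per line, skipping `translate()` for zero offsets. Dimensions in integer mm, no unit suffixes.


cube([1075, 264, 178]);
translate([0, 264, 178]) cube([1075, 264, 178]);
translate([0, 528, 356]) cube([1075, 264, 178]);
translate([0, 792, 534]) cube([1075, 264, 178]);
translate([0, 1056, 712]) cube([1075, 264, 178]);


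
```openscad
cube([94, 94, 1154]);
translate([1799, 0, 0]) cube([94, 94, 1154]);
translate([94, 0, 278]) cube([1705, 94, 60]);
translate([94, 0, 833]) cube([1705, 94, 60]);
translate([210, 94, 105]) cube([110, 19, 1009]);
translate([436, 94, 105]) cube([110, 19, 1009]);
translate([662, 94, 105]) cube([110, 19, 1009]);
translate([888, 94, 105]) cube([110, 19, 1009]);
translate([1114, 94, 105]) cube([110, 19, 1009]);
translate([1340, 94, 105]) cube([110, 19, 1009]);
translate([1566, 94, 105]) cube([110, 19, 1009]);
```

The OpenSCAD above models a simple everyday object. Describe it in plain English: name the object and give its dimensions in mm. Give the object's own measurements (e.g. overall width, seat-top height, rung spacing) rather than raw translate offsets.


A fence section. Two 94×94 mm posts, 1154 mm tall, stand on the floor with a clear span of 1705 mm between their inner faces. Two horizontal rails of 94×60 mm section span the gap between the posts with their undersides at z = 278 mm and z = 833 mm, flush with the posts' −y face. 7 pickets, each 110 mm wide, 19 mm thick and 1009 mm tall, are fixed to the +y face of the rails with their bottoms at z = 105 mm, spaced across the span with a 116 mm gap after the −x post and between neighbouring pickets, with 123 mm left before the +x post.


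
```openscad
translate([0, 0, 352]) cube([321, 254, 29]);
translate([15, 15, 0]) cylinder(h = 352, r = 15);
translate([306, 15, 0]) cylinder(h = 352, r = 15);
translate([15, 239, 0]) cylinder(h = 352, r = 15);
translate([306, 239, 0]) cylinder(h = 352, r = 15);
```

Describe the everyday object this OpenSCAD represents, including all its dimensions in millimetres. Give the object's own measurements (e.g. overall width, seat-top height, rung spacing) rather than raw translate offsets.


A simple wooden stool: a rectangular seat 321 mm (x) by 254 mm (y), 29 mm thick, top face at z = 381 mm, on four round legs, each 30 mm in diameter. The legs rest on z = 0, each leg's axis is inset half a diameter from the nearest pair of seat edges (so the leg's bounding box is flush with the corner).


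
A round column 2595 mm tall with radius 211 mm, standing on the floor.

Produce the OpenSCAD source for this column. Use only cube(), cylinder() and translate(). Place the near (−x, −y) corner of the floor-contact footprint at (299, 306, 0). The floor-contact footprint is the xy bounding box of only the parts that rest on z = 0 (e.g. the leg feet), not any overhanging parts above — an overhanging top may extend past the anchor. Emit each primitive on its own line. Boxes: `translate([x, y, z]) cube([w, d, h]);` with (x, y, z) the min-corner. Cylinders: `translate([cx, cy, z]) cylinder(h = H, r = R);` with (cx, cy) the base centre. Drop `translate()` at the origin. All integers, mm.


translate([510, 517, 0]) cylinder(h = 2595, r = 211);


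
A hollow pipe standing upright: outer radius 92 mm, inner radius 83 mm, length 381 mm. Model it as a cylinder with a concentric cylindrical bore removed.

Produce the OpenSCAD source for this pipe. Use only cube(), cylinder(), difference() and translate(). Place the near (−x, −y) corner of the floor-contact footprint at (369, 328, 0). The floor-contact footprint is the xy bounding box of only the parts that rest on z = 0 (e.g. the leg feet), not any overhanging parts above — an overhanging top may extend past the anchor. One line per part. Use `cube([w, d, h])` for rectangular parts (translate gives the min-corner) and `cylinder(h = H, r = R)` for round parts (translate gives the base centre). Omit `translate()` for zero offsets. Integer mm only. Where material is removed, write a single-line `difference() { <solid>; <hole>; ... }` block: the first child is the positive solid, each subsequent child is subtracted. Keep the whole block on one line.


difference() { translate([461, 420, 0]) cylinder(h = 381, r = 92); translate([461, 420, 0]) cylinder(h = 381, r = 83); }


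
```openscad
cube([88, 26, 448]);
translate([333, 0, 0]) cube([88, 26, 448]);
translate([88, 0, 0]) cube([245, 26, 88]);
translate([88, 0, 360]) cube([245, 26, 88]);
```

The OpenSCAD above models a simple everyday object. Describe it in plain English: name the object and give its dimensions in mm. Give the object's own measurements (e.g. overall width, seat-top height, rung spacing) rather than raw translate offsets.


A rectangular picture frame lying in the x–z plane (depth along y). The opening is 245 mm wide (x) by 272 mm tall (z), surrounded by a border 88 mm wide on all four sides. The frame is 26 mm deep and is made of two full-height vertical stiles with two horizontal rails fitted between them.


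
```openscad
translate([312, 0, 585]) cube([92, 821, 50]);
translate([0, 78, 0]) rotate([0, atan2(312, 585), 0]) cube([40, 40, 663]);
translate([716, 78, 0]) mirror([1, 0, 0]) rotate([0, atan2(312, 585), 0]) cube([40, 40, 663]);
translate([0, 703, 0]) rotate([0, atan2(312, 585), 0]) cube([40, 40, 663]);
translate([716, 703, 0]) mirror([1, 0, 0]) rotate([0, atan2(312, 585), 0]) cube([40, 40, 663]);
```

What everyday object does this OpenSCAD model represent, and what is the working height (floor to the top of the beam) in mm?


A sawhorse. The overall height is 635 mm.

A beam across two mirrored pairs of raked legs — a sawhorse. The beam's underside is at z = 585 (matching the legs' vertical rise in atan2(312, 585)) and the beam is 50 mm tall, so its top is at 585 + 50 = 635 mm. The raked legs top out at the beam's underside, so that is the highest point.


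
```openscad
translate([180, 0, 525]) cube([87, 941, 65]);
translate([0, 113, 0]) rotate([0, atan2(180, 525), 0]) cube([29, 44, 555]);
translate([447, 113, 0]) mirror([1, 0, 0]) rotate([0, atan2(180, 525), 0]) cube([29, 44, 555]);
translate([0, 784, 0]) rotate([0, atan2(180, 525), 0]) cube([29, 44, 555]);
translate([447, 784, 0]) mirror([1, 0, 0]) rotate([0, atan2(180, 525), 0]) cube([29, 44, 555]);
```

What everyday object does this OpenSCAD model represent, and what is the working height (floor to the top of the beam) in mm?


A sawhorse. The overall height is 590 mm.

A beam across two mirrored pairs of raked legs — a sawhorse. The beam's underside is at z = 525 (matching the legs' vertical rise in atan2(180, 525)) and the beam is 65 mm tall, so its top is at 525 + 65 = 590 mm. The raked legs top out at the beam's underside, so that is the highest point.


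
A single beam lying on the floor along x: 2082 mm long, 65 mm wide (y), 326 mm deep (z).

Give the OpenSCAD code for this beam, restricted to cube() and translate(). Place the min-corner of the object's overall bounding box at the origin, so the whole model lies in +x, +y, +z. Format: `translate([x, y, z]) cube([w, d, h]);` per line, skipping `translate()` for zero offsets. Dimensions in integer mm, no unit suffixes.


cube([2082, 65, 326]);


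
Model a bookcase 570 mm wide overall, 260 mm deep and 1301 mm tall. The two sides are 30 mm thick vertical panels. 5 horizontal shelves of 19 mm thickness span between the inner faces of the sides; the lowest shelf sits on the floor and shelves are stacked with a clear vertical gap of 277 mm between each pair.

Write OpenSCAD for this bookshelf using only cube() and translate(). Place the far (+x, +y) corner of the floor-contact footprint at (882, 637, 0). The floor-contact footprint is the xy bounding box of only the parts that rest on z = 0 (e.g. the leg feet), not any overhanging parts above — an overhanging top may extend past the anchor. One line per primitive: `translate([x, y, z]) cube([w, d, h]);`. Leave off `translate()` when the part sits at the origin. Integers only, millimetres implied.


translate([312, 377, 0]) cube([30, 260, 1301]);
translate([852, 377, 0]) cube([30, 260, 1301]);
translate([342, 377, 0]) cube([510, 260, 19]);
translate([342, 377, 296]) cube([510, 260, 19]);
translate([342, 377, 592]) cube([510, 260, 19]);
translate([342, 377, 888]) cube([510, 260, 19]);
translate([342, 377, 1184]) cube([510, 260, 19]);


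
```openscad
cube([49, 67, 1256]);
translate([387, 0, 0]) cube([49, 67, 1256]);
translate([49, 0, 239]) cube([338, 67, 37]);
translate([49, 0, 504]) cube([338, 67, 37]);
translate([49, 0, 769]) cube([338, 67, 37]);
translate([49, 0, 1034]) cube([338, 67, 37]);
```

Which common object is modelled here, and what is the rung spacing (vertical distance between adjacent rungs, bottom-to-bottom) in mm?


A ladder. The rung spacing is 265 mm.

Two tall 49×67 posts with 4 short bars between them — a ladder. Adjacent rungs sit at z = 239 and z = 504, so the spacing is 504 − 239 = 265 mm.


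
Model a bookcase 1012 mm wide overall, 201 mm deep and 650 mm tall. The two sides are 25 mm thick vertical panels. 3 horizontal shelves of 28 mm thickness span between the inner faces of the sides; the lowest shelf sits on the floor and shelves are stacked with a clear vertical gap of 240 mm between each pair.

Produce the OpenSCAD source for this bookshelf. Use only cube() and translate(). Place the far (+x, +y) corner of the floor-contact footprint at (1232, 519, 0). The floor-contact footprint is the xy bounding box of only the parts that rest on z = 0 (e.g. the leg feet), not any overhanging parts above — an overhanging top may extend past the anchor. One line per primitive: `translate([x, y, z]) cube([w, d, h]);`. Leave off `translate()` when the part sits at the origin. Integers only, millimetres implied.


translate([220, 318, 0]) cube([25, 201, 650]);
translate([1207, 318, 0]) cube([25, 201, 650]);
translate([245, 318, 0]) cube([962, 201, 28]);
translate([245, 318, 268]) cube([962, 201, 28]);
translate([245, 318, 536]) cube([962, 201, 28]);


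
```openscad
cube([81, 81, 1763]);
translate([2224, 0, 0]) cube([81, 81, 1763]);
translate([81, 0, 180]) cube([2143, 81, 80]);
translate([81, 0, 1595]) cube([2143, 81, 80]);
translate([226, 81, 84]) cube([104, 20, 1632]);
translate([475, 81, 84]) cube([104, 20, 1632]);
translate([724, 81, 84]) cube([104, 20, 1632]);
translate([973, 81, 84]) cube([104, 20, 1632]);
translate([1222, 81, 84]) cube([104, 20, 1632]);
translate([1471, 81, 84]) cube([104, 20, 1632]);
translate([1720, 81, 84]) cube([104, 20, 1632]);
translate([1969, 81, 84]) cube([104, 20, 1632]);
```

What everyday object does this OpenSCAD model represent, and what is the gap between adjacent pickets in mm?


A fence section. The picket gap is 145 mm.

Two posts, two rails, 8 pickets — a fence section. Span 2143 mm holds 8 pickets of 104 mm with 9 equal gaps: ⌊(2143 − 8·104) / 9⌋ = 145 mm.


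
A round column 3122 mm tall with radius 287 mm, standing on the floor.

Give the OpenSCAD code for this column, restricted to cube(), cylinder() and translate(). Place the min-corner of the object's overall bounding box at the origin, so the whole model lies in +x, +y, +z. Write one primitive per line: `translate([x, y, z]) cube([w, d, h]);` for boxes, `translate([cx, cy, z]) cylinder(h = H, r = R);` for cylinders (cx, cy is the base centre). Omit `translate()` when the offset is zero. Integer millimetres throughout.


translate([287, 287, 0]) cylinder(h = 3122, r = 287);


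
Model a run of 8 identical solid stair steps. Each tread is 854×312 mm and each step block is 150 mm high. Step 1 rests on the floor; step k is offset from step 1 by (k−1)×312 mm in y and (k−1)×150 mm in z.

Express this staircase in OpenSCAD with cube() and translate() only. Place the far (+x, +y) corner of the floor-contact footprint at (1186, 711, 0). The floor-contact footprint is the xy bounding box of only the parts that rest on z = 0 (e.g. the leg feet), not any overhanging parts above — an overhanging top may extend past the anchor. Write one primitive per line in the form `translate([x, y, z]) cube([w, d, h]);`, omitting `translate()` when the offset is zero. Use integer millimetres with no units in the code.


translate([332, 399, 0]) cube([854, 312, 150]);
translate([332, 711, 150]) cube([854, 312, 150]);
translate([332, 1023, 300]) cube([854, 312, 150]);
translate([332, 1335, 450]) cube([854, 312, 150]);
translate([332, 1647, 600]) cube([854, 312, 150]);
translate([332, 1959, 750]) cube([854, 312, 150]);
translate([332, 2271, 900]) cube([854, 312, 150]);
translate([332, 2583, 1050]) cube([854, 312, 150]);


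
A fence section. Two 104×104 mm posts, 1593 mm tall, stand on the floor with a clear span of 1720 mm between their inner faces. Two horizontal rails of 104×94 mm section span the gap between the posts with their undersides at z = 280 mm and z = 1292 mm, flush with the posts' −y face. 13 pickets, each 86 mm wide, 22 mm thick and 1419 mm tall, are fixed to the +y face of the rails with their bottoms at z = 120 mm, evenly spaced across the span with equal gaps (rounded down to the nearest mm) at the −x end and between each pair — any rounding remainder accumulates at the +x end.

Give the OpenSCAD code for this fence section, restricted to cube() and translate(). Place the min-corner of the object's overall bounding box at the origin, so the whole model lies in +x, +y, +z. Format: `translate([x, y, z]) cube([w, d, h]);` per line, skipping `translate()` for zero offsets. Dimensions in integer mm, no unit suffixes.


cube([104, 104, 1593]);
translate([1824, 0, 0]) cube([104, 104, 1593]);
translate([104, 0, 280]) cube([1720, 104, 94]);
translate([104, 0, 1292]) cube([1720, 104, 94]);
translate([147, 104, 120]) cube([86, 22, 1419]);
translate([276, 104, 120]) cube([86, 22, 1419]);
translate([405, 104, 120]) cube([86, 22, 1419]);
translate([534, 104, 120]) cube([86, 22, 1419]);
translate([663, 104, 120]) cube([86, 22, 1419]);
translate([792, 104, 120]) cube([86, 22, 1419]);
translate([921, 104, 120]) cube([86, 22, 1419]);
translate([1050, 104, 120]) cube([86, 22, 1419]);
translate([1179, 104, 120]) cube([86, 22, 1419]);
translate([1308, 104, 120]) cube([86, 22, 1419]);
translate([1437, 104, 120]) cube([86, 22, 1419]);
translate([1566, 104, 120]) cube([86, 22, 1419]);
translate([1695, 104, 120]) cube([86, 22, 1419]);
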